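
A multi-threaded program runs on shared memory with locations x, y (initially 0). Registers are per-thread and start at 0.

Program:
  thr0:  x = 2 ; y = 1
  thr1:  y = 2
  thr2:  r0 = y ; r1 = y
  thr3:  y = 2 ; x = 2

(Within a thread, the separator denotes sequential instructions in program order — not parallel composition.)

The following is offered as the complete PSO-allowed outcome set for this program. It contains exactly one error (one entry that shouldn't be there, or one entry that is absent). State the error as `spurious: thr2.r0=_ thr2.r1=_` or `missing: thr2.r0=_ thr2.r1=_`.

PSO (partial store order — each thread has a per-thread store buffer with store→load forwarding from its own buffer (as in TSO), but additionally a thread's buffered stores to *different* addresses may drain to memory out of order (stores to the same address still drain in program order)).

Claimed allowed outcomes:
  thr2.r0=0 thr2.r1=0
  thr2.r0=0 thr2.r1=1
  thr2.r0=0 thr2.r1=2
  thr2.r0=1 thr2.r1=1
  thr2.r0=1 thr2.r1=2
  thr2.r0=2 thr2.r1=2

outcome vector order: (thr2.r0,thr2.r1)
PSO (7): 0/0 0/1 0/2 1/1 1/2 2/1 2/2
PSO∖claimed = {2/1}

missing: thr2.r0=2 thr2.r1=1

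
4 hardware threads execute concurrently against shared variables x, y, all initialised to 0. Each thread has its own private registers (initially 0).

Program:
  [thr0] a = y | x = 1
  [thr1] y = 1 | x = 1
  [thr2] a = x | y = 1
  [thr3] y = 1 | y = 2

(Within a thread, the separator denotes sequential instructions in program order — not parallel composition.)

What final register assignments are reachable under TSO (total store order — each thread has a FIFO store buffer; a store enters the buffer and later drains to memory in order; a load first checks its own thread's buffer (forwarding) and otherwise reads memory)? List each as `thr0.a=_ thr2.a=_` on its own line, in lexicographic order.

outcome vector order: (thr0.a,thr2.a)
|TSO outcomes| = 6

thr0.a=0 thr2.a=0
thr0.a=0 thr2.a=1
thr0.a=1 thr2.a=0
thr0.a=1 thr2.a=1
thr0.a=2 thr2.a=0
thr0.a=2 thr2.a=1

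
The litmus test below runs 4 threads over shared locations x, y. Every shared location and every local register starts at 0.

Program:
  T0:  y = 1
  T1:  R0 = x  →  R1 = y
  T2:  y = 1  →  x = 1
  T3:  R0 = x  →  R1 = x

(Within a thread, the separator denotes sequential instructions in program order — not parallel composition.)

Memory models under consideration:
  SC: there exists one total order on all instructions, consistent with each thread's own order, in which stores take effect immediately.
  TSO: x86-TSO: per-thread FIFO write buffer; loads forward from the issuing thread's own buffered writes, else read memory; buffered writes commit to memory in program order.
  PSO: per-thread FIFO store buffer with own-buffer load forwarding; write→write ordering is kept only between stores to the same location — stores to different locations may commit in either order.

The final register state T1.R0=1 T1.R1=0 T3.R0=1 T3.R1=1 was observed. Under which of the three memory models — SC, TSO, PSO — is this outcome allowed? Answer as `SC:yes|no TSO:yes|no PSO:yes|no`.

outcome vector order: (T1.R0,T1.R1,T3.R0,T3.R1)
SC (9): 0000; 0001; 0011; 0100; 0101; 0111; 1100; 1101; 1111
TSO (9): 0000; 0001; 0011; 0100; 0101; 0111; 1100; 1101; 1111
PSO (12): 0000; 0001; 0011; 0100; 0101; 0111; 1000; 1001; 1011; 1100; 1101; 1111
target 1011 ∈ {PSO}

SC:no TSO:no PSO:yes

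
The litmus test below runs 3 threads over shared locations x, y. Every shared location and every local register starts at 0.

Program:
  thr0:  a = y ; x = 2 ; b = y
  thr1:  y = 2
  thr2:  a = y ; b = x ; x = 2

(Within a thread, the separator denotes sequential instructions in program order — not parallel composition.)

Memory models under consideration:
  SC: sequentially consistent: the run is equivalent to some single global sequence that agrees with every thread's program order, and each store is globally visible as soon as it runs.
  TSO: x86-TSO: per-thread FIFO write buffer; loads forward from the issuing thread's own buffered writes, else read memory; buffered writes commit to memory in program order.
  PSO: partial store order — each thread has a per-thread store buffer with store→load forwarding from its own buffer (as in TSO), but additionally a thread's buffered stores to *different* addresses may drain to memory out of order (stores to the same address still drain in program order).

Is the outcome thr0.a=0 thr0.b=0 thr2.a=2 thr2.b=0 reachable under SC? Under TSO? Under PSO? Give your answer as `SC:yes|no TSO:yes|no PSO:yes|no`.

SC:no TSO:yes PSO:yes

outcome vector order: (thr0.a,thr0.b,thr2.a,thr2.b)
SC: 11 outcomes — {0000 0002 0022 0200 0202 0220 0222 2200 2202 2220 2222}
TSO: 12 outcomes — {0000 0002 0020 0022 0200 0202 0220 0222 2200 2202 2220 2222}
PSO: 12 outcomes — {0000 0002 0020 0022 0200 0202 0220 0222 2200 2202 2220 2222}
target 0020 ∈ {TSO,PSO}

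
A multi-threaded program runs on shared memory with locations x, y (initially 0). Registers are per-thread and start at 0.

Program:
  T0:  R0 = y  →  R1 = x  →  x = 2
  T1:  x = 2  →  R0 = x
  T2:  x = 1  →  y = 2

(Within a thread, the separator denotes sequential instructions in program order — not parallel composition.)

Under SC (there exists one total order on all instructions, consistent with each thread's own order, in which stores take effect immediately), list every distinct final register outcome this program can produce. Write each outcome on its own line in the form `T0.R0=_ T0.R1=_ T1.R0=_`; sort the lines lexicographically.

T0.R0=0 T0.R1=0 T1.R0=1
T0.R0=0 T0.R1=0 T1.R0=2
T0.R0=0 T0.R1=1 T1.R0=1
T0.R0=0 T0.R1=1 T1.R0=2
T0.R0=0 T0.R1=2 T1.R0=1
T0.R0=0 T0.R1=2 T1.R0=2
T0.R0=2 T0.R1=1 T1.R0=1
T0.R0=2 T0.R1=1 T1.R0=2
T0.R0=2 T0.R1=2 T1.R0=2

outcome vector order: (T0.R0,T0.R1,T1.R0)
|SC outcomes| = 9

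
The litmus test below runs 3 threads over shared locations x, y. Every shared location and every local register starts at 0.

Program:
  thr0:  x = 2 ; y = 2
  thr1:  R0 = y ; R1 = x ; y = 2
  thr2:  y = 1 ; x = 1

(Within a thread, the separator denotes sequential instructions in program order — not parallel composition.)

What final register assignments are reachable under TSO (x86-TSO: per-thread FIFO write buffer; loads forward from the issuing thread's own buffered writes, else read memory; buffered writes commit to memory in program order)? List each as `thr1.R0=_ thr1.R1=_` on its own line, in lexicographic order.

outcome vector order: (thr1.R0,thr1.R1)
|TSO outcomes| = 8

thr1.R0=0 thr1.R1=0
thr1.R0=0 thr1.R1=1
thr1.R0=0 thr1.R1=2
thr1.R0=1 thr1.R1=0
thr1.R0=1 thr1.R1=1
thr1.R0=1 thr1.R1=2
thr1.R0=2 thr1.R1=1
thr1.R0=2 thr1.R1=2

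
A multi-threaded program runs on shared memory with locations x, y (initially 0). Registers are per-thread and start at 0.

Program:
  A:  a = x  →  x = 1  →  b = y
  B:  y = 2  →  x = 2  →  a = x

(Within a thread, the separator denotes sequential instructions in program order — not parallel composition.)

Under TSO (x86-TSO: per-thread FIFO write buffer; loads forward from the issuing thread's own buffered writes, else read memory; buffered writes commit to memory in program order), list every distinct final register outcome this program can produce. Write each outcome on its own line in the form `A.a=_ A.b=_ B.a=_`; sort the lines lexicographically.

A.a=0 A.b=0 B.a=1
A.a=0 A.b=0 B.a=2
A.a=0 A.b=2 B.a=1
A.a=0 A.b=2 B.a=2
A.a=2 A.b=2 B.a=1
A.a=2 A.b=2 B.a=2

outcome vector order: (A.a,A.b,B.a)
|TSO outcomes| = 6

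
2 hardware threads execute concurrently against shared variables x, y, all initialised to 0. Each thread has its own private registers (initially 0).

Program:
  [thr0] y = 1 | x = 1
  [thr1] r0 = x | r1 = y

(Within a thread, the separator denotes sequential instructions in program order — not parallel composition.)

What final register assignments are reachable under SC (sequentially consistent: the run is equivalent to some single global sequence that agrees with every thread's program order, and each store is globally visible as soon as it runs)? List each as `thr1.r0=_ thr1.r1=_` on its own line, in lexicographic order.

thr1.r0=0 thr1.r1=0
thr1.r0=0 thr1.r1=1
thr1.r0=1 thr1.r1=1

outcome vector order: (thr1.r0,thr1.r1)
|SC outcomes| = 3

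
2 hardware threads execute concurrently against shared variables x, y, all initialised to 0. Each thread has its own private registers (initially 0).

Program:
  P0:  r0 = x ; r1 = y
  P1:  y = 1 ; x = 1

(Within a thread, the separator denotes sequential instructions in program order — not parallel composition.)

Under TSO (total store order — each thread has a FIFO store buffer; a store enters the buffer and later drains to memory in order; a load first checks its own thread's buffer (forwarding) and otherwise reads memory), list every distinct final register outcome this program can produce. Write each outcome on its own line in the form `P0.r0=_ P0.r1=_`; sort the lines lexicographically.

outcome vector order: (P0.r0,P0.r1)
|TSO outcomes| = 3

P0.r0=0 P0.r1=0
P0.r0=0 P0.r1=1
P0.r0=1 P0.r1=1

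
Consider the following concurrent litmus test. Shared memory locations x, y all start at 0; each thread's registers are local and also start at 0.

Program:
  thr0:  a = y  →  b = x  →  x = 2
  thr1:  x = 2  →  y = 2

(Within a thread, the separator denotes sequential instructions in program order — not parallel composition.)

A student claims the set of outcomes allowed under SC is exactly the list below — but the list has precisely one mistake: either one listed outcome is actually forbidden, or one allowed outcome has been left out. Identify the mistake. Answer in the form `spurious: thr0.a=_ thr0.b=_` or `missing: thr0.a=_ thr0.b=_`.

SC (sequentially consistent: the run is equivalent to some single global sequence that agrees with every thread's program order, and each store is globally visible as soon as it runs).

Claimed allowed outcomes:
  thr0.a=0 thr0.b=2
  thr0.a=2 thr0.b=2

missing: thr0.a=0 thr0.b=0

outcome vector order: (thr0.a,thr0.b)
[SC] allowed = {<0 0> <0 2> <2 2>}
SC∖claimed = {<0 0>}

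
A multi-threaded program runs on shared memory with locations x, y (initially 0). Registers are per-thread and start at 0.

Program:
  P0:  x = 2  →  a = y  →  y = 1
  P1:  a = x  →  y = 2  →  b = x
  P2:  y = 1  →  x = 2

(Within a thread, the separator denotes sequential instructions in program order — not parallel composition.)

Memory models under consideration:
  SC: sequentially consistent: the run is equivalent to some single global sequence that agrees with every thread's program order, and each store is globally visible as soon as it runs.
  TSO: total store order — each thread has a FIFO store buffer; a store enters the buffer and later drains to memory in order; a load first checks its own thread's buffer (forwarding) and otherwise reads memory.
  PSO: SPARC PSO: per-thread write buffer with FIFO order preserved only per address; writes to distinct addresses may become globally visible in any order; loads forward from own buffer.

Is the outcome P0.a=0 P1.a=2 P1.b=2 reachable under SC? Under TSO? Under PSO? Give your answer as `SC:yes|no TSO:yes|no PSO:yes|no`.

SC:yes TSO:yes PSO:yes

outcome vector order: (P0.a,P1.a,P1.b)
under SC → 002 022 100 102 122 200 202 222
under TSO → 000 002 022 100 102 122 200 202 222
under PSO → 000 002 022 100 102 122 200 202 222
target 022 ∈ {SC,TSO,PSO}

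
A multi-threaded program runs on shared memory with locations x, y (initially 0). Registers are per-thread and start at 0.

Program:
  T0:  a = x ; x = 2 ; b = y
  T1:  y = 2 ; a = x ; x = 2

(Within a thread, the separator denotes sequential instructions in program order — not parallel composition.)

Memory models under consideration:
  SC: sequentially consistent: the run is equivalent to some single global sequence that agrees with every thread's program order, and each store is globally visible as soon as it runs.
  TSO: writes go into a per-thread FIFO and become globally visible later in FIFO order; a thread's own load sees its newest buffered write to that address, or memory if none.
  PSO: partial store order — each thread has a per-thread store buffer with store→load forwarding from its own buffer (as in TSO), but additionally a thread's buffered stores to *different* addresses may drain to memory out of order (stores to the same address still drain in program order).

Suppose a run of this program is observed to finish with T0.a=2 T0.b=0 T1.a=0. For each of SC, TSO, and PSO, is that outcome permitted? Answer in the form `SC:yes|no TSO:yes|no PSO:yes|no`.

outcome vector order: (T0.a,T0.b,T1.a)
SC: 4 outcomes — {(0,0,2) (0,2,0) (0,2,2) (2,2,0)}
TSO: 5 outcomes — {(0,0,0) (0,0,2) (0,2,0) (0,2,2) (2,2,0)}
PSO: 6 outcomes — {(0,0,0) (0,0,2) (0,2,0) (0,2,2) (2,0,0) (2,2,0)}
target (2,0,0) ∈ {PSO}

SC:no TSO:no PSO:yes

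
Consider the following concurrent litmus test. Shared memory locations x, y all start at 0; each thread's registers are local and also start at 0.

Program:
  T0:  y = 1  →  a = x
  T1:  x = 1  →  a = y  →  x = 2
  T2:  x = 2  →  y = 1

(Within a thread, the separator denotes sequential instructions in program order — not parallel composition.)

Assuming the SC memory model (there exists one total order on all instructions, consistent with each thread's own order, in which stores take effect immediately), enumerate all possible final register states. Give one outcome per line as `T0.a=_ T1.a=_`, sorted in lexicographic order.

outcome vector order: (T0.a,T1.a)
|SC outcomes| = 5

T0.a=0 T1.a=1
T0.a=1 T1.a=0
T0.a=1 T1.a=1
T0.a=2 T1.a=0
T0.a=2 T1.a=1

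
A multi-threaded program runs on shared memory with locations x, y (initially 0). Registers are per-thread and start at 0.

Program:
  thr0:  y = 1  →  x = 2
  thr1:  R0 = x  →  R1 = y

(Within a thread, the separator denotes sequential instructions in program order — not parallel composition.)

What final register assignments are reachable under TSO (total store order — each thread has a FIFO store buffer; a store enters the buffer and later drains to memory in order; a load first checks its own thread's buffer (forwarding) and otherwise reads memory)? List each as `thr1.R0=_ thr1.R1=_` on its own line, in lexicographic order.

thr1.R0=0 thr1.R1=0
thr1.R0=0 thr1.R1=1
thr1.R0=2 thr1.R1=1

outcome vector order: (thr1.R0,thr1.R1)
|TSO outcomes| = 3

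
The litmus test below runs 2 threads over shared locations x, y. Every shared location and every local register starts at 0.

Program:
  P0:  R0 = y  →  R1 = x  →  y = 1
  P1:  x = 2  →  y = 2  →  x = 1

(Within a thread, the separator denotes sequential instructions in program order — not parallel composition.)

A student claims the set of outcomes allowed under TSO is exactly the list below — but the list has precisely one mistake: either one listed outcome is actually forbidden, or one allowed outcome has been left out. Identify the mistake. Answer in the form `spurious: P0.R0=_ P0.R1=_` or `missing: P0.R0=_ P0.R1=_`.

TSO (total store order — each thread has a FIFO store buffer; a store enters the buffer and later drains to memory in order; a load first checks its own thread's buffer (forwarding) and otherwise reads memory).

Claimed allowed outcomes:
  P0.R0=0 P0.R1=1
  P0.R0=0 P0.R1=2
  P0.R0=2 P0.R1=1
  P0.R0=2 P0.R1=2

missing: P0.R0=0 P0.R1=0

outcome vector order: (P0.R0,P0.R1)
[TSO] allowed = {00, 01, 02, 21, 22}
TSO∖claimed = {00}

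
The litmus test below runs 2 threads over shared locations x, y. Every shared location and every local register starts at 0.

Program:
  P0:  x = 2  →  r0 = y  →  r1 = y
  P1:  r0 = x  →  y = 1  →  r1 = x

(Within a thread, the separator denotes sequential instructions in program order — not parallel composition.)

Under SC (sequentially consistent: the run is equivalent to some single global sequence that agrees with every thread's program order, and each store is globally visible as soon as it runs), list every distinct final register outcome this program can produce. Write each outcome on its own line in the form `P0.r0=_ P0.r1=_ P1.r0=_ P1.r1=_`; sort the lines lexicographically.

P0.r0=0 P0.r1=0 P1.r0=0 P1.r1=2
P0.r0=0 P0.r1=0 P1.r0=2 P1.r1=2
P0.r0=0 P0.r1=1 P1.r0=0 P1.r1=2
P0.r0=0 P0.r1=1 P1.r0=2 P1.r1=2
P0.r0=1 P0.r1=1 P1.r0=0 P1.r1=0
P0.r0=1 P0.r1=1 P1.r0=0 P1.r1=2
P0.r0=1 P0.r1=1 P1.r0=2 P1.r1=2

outcome vector order: (P0.r0,P0.r1,P1.r0,P1.r1)
|SC outcomes| = 7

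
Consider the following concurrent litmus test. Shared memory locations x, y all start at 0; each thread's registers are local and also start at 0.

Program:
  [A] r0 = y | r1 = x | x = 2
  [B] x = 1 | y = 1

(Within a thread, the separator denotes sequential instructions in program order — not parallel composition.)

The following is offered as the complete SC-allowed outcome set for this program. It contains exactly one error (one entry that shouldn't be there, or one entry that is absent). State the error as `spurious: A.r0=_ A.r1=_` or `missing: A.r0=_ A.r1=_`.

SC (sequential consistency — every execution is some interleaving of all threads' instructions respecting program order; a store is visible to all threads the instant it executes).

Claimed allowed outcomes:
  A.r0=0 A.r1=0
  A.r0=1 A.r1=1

outcome vector order: (A.r0,A.r1)
SC (3): 0/0; 0/1; 1/1
SC∖claimed = {0/1}

missing: A.r0=0 A.r1=1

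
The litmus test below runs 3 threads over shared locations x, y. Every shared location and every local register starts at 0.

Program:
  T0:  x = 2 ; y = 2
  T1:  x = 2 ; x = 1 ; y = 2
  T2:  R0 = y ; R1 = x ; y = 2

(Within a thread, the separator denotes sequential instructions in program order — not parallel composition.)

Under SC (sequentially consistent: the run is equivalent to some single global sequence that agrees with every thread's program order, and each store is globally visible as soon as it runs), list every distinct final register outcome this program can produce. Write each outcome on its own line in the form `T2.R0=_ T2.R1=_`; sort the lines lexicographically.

T2.R0=0 T2.R1=0
T2.R0=0 T2.R1=1
T2.R0=0 T2.R1=2
T2.R0=2 T2.R1=1
T2.R0=2 T2.R1=2

outcome vector order: (T2.R0,T2.R1)
|SC outcomes| = 5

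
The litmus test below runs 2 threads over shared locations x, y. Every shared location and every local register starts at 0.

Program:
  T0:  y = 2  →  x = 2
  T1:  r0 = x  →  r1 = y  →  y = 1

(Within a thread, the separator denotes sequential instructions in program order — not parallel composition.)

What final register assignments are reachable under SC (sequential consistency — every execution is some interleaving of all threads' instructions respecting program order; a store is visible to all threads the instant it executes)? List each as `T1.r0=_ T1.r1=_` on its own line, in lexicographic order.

T1.r0=0 T1.r1=0
T1.r0=0 T1.r1=2
T1.r0=2 T1.r1=2

outcome vector order: (T1.r0,T1.r1)
|SC outcomes| = 3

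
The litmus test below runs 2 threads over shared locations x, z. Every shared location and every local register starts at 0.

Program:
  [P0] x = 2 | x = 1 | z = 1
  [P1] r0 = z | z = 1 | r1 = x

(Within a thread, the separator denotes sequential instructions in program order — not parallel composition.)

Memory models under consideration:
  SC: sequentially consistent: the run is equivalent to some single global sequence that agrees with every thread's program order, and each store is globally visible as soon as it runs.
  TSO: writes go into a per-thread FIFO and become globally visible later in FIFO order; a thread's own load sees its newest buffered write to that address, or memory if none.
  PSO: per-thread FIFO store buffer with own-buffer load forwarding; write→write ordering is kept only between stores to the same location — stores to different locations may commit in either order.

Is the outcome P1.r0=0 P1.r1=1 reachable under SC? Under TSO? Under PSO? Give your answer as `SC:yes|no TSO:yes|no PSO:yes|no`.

outcome vector order: (P1.r0,P1.r1)
SC (4): 00 01 02 11
TSO (4): 00 01 02 11
PSO (6): 00 01 02 10 11 12
target 01 ∈ {SC,TSO,PSO}

SC:yes TSO:yes PSO:yes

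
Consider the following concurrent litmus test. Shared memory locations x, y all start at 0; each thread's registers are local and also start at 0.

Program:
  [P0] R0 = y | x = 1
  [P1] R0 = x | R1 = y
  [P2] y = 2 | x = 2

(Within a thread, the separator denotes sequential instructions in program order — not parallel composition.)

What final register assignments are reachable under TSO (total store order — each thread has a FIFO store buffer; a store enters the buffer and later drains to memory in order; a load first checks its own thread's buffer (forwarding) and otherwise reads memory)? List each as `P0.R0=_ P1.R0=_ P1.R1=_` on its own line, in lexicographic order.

P0.R0=0 P1.R0=0 P1.R1=0
P0.R0=0 P1.R0=0 P1.R1=2
P0.R0=0 P1.R0=1 P1.R1=0
P0.R0=0 P1.R0=1 P1.R1=2
P0.R0=0 P1.R0=2 P1.R1=2
P0.R0=2 P1.R0=0 P1.R1=0
P0.R0=2 P1.R0=0 P1.R1=2
P0.R0=2 P1.R0=1 P1.R1=2
P0.R0=2 P1.R0=2 P1.R1=2

outcome vector order: (P0.R0,P1.R0,P1.R1)
|TSO outcomes| = 9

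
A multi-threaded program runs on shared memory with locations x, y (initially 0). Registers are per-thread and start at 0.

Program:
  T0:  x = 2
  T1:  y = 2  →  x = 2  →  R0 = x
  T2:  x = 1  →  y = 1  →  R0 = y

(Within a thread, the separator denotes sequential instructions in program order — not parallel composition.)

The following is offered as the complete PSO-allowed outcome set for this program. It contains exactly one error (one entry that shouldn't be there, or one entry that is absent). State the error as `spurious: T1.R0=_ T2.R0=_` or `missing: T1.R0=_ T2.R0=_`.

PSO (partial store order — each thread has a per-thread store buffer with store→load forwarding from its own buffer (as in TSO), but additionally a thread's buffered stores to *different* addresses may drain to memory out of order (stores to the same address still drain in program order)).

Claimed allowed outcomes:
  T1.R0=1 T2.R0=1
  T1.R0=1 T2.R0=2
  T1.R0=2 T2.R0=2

outcome vector order: (T1.R0,T2.R0)
PSO: 4 outcomes — {1/1, 1/2, 2/1, 2/2}
PSO∖claimed = {2/1}

missing: T1.R0=2 T2.R0=1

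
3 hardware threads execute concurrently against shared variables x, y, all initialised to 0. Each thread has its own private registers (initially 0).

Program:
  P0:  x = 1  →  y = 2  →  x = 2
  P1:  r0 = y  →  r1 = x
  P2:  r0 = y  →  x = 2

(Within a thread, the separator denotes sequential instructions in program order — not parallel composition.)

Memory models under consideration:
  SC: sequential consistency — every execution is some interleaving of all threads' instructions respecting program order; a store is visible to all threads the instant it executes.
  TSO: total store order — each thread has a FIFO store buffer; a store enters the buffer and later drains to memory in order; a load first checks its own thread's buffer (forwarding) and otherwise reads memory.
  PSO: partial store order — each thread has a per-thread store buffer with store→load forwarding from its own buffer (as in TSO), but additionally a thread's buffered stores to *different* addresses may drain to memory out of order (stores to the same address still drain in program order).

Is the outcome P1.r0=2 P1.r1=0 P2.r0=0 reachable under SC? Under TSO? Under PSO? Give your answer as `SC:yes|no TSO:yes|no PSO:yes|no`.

SC:no TSO:no PSO:yes

outcome vector order: (P1.r0,P1.r1,P2.r0)
[SC] allowed = {0/0/0, 0/0/2, 0/1/0, 0/1/2, 0/2/0, 0/2/2, 2/1/0, 2/1/2, 2/2/0, 2/2/2}
[TSO] allowed = {0/0/0, 0/0/2, 0/1/0, 0/1/2, 0/2/0, 0/2/2, 2/1/0, 2/1/2, 2/2/0, 2/2/2}
[PSO] allowed = {0/0/0, 0/0/2, 0/1/0, 0/1/2, 0/2/0, 0/2/2, 2/0/0, 2/0/2, 2/1/0, 2/1/2, 2/2/0, 2/2/2}
target 2/0/0 ∈ {PSO}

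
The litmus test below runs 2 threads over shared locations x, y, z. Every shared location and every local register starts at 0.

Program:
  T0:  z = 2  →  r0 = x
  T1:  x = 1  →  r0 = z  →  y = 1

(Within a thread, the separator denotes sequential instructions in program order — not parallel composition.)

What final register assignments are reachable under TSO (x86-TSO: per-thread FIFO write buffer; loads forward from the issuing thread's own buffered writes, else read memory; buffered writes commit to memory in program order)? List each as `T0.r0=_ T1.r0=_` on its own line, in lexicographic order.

outcome vector order: (T0.r0,T1.r0)
|TSO outcomes| = 4

T0.r0=0 T1.r0=0
T0.r0=0 T1.r0=2
T0.r0=1 T1.r0=0
T0.r0=1 T1.r0=2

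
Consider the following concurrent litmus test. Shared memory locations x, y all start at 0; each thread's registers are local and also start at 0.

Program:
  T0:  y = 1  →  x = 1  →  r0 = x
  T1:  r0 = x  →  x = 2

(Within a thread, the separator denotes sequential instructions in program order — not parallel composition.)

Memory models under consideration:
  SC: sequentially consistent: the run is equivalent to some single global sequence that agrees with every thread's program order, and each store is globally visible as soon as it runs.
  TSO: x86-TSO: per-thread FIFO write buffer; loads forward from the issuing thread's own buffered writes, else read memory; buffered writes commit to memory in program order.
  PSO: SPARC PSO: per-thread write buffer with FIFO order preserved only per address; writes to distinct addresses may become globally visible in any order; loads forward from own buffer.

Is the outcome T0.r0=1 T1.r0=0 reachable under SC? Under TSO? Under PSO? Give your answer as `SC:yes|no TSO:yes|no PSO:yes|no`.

outcome vector order: (T0.r0,T1.r0)
SC: 4 outcomes — {10, 11, 20, 21}
TSO: 4 outcomes — {10, 11, 20, 21}
PSO: 4 outcomes — {10, 11, 20, 21}
target 10 ∈ {SC,TSO,PSO}

SC:yes TSO:yes PSO:yes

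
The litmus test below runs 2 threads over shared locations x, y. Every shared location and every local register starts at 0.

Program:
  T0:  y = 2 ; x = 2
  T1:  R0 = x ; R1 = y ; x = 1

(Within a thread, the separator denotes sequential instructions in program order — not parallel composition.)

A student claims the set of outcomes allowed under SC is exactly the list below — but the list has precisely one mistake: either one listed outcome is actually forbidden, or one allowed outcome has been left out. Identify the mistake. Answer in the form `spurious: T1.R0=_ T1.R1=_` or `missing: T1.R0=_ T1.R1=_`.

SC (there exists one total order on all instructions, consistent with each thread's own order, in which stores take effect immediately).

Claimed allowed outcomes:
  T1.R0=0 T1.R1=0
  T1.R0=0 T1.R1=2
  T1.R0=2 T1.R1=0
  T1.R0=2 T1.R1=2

spurious: T1.R0=2 T1.R1=0

outcome vector order: (T1.R0,T1.R1)
SC: 3 outcomes — {(0,0); (0,2); (2,2)}
claimed∖SC = {(2,0)}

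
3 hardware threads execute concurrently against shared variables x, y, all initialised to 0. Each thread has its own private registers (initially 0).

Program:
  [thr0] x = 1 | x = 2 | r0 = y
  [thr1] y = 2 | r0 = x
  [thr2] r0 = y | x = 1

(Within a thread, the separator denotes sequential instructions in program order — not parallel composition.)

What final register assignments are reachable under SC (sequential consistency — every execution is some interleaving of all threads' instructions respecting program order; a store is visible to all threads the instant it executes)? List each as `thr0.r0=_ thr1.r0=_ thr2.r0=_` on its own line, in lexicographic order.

thr0.r0=0 thr1.r0=1 thr2.r0=0
thr0.r0=0 thr1.r0=1 thr2.r0=2
thr0.r0=0 thr1.r0=2 thr2.r0=0
thr0.r0=0 thr1.r0=2 thr2.r0=2
thr0.r0=2 thr1.r0=0 thr2.r0=0
thr0.r0=2 thr1.r0=0 thr2.r0=2
thr0.r0=2 thr1.r0=1 thr2.r0=0
thr0.r0=2 thr1.r0=1 thr2.r0=2
thr0.r0=2 thr1.r0=2 thr2.r0=0
thr0.r0=2 thr1.r0=2 thr2.r0=2

outcome vector order: (thr0.r0,thr1.r0,thr2.r0)
|SC outcomes| = 10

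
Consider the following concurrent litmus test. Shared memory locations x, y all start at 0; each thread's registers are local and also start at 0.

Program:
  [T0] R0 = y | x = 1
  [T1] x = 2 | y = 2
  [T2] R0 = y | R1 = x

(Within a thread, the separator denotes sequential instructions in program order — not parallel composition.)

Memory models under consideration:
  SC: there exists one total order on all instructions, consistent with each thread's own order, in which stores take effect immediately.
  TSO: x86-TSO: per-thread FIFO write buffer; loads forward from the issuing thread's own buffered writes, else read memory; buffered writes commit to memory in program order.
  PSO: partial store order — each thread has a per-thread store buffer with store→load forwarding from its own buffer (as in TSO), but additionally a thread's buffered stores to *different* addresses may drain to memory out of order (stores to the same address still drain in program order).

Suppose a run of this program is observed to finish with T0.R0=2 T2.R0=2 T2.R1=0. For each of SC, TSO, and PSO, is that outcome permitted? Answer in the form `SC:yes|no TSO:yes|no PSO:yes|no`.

outcome vector order: (T0.R0,T2.R0,T2.R1)
under SC → 000, 001, 002, 021, 022, 200, 201, 202, 221, 222
under TSO → 000, 001, 002, 021, 022, 200, 201, 202, 221, 222
under PSO → 000, 001, 002, 020, 021, 022, 200, 201, 202, 220, 221, 222
target 220 ∈ {PSO}

SC:no TSO:no PSO:yes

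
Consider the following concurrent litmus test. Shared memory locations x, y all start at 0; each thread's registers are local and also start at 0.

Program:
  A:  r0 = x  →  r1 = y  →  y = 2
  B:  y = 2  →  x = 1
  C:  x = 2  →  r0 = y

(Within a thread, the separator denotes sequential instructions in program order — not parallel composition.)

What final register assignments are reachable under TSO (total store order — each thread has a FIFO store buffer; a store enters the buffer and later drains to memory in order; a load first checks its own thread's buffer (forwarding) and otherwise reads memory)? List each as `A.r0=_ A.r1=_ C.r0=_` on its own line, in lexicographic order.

A.r0=0 A.r1=0 C.r0=0
A.r0=0 A.r1=0 C.r0=2
A.r0=0 A.r1=2 C.r0=0
A.r0=0 A.r1=2 C.r0=2
A.r0=1 A.r1=2 C.r0=0
A.r0=1 A.r1=2 C.r0=2
A.r0=2 A.r1=0 C.r0=0
A.r0=2 A.r1=0 C.r0=2
A.r0=2 A.r1=2 C.r0=0
A.r0=2 A.r1=2 C.r0=2

outcome vector order: (A.r0,A.r1,C.r0)
|TSO outcomes| = 10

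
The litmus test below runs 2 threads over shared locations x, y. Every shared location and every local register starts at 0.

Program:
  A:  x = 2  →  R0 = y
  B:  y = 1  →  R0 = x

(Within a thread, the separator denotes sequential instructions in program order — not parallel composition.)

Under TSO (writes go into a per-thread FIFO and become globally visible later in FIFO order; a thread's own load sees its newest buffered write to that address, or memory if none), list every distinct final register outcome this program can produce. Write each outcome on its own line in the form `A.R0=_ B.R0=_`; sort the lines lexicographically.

A.R0=0 B.R0=0
A.R0=0 B.R0=2
A.R0=1 B.R0=0
A.R0=1 B.R0=2

outcome vector order: (A.R0,B.R0)
|TSO outcomes| = 4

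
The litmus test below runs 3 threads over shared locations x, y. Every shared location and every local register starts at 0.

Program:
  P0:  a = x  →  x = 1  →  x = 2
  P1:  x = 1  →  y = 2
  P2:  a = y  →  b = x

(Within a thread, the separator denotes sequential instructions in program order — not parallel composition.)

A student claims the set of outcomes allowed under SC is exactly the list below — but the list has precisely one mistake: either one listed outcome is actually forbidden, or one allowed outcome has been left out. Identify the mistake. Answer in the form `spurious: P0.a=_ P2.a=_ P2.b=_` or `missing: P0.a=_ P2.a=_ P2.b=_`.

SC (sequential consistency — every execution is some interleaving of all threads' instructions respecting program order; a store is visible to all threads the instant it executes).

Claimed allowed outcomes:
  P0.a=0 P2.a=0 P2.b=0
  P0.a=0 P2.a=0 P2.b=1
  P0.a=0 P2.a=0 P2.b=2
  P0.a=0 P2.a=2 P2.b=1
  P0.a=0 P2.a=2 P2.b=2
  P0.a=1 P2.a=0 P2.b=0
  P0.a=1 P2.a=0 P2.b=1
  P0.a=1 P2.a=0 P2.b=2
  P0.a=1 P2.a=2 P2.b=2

outcome vector order: (P0.a,P2.a,P2.b)
under SC → (0,0,0) (0,0,1) (0,0,2) (0,2,1) (0,2,2) (1,0,0) (1,0,1) (1,0,2) (1,2,1) (1,2,2)
SC∖claimed = {(1,2,1)}

missing: P0.a=1 P2.a=2 P2.b=1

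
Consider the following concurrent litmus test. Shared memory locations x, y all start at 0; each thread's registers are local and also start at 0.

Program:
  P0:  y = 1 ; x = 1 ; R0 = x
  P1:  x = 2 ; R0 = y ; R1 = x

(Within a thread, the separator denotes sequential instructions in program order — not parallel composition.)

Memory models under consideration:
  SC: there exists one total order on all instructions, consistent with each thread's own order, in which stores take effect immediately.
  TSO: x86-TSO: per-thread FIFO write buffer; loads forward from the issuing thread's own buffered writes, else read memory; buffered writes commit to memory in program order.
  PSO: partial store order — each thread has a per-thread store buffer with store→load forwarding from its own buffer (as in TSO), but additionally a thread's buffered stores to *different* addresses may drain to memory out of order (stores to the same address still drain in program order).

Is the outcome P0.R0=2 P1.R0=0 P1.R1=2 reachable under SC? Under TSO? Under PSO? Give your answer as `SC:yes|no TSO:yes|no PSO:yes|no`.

SC:no TSO:yes PSO:yes

outcome vector order: (P0.R0,P1.R0,P1.R1)
under SC → (1,0,1) (1,0,2) (1,1,1) (1,1,2) (2,1,2)
under TSO → (1,0,1) (1,0,2) (1,1,1) (1,1,2) (2,0,2) (2,1,2)
under PSO → (1,0,1) (1,0,2) (1,1,1) (1,1,2) (2,0,2) (2,1,2)
target (2,0,2) ∈ {TSO,PSO}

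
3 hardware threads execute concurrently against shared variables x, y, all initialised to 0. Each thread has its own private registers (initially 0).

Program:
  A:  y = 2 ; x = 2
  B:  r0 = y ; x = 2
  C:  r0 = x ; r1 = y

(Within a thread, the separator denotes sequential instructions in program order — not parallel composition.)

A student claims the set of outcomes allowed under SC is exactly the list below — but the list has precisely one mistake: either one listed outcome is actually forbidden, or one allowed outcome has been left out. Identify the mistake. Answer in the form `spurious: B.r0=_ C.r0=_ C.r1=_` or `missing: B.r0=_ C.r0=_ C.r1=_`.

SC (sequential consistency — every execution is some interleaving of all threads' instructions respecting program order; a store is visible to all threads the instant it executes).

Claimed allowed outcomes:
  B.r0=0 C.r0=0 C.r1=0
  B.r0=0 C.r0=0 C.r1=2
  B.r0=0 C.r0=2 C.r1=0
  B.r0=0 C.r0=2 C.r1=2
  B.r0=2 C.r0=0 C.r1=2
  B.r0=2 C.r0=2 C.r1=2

outcome vector order: (B.r0,C.r0,C.r1)
SC (7): 0/0/0 0/0/2 0/2/0 0/2/2 2/0/0 2/0/2 2/2/2
SC∖claimed = {2/0/0}

missing: B.r0=2 C.r0=0 C.r1=0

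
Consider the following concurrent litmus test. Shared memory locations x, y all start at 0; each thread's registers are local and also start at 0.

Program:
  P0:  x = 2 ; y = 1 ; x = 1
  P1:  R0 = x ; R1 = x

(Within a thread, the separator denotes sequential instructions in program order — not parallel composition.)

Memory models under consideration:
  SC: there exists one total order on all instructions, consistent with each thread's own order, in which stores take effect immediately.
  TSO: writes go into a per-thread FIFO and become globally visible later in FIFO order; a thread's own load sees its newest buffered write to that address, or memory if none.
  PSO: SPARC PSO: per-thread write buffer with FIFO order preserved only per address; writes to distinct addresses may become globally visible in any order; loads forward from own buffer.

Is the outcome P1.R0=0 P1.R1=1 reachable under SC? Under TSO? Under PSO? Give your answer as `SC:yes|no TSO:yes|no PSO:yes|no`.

outcome vector order: (P1.R0,P1.R1)
[SC] allowed = {(0,0), (0,1), (0,2), (1,1), (2,1), (2,2)}
[TSO] allowed = {(0,0), (0,1), (0,2), (1,1), (2,1), (2,2)}
[PSO] allowed = {(0,0), (0,1), (0,2), (1,1), (2,1), (2,2)}
target (0,1) ∈ {SC,TSO,PSO}

SC:yes TSO:yes PSO:yes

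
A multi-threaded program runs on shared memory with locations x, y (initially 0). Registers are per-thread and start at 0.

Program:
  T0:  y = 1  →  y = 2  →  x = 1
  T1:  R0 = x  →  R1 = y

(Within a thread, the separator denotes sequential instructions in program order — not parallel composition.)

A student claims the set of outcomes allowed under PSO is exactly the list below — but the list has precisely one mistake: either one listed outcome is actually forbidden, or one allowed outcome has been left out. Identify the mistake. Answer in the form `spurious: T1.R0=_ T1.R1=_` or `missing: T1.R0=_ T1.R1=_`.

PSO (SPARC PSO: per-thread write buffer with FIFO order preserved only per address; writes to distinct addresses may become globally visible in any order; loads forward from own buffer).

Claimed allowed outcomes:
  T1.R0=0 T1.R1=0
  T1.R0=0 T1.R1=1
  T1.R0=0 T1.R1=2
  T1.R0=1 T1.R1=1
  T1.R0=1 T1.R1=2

missing: T1.R0=1 T1.R1=0

outcome vector order: (T1.R0,T1.R1)
PSO: 6 outcomes — {<0 0>, <0 1>, <0 2>, <1 0>, <1 1>, <1 2>}
PSO∖claimed = {<1 0>}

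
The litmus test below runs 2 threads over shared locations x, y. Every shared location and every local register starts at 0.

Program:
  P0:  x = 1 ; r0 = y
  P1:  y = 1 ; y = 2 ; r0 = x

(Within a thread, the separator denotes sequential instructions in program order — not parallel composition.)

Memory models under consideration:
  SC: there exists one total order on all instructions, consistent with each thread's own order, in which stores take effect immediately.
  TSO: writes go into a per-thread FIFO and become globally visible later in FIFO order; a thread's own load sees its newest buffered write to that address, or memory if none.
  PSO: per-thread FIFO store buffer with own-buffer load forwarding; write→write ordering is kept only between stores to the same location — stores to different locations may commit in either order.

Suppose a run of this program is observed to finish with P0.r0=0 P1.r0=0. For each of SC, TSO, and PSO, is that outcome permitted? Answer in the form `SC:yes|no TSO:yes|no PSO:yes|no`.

outcome vector order: (P0.r0,P1.r0)
SC: 4 outcomes — {01; 11; 20; 21}
TSO: 6 outcomes — {00; 01; 10; 11; 20; 21}
PSO: 6 outcomes — {00; 01; 10; 11; 20; 21}
target 00 ∈ {TSO,PSO}

SC:no TSO:yes PSO:yes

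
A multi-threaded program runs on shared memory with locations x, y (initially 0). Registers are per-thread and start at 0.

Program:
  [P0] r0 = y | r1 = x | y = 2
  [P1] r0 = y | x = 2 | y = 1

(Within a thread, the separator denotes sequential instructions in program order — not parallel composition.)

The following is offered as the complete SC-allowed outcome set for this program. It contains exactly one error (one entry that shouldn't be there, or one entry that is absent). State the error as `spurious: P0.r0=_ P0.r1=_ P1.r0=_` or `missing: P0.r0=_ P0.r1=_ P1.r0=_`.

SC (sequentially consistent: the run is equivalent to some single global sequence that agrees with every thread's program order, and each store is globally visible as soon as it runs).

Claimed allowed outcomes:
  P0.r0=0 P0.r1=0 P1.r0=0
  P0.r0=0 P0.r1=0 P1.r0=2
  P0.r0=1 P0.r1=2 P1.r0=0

outcome vector order: (P0.r0,P0.r1,P1.r0)
[SC] allowed = {0/0/0, 0/0/2, 0/2/0, 1/2/0}
SC∖claimed = {0/2/0}

missing: P0.r0=0 P0.r1=2 P1.r0=0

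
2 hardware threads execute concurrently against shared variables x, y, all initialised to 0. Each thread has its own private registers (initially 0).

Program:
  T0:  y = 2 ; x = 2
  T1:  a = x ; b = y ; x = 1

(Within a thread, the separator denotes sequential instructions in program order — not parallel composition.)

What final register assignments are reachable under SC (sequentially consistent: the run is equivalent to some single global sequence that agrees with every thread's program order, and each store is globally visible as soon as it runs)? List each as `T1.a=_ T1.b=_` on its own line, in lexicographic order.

outcome vector order: (T1.a,T1.b)
|SC outcomes| = 3

T1.a=0 T1.b=0
T1.a=0 T1.b=2
T1.a=2 T1.b=2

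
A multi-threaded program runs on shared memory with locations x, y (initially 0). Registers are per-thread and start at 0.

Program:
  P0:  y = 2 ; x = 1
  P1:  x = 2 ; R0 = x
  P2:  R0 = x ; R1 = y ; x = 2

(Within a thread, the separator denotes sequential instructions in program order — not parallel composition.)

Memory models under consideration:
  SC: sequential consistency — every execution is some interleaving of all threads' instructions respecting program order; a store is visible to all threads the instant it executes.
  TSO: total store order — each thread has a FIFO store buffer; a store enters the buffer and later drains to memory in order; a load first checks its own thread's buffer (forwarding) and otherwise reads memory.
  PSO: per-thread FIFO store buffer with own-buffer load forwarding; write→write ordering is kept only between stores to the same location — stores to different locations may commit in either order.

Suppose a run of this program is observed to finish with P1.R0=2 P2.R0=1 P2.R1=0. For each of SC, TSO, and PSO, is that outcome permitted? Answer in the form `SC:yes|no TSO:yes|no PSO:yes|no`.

outcome vector order: (P1.R0,P2.R0,P2.R1)
[SC] allowed = {(1,0,0), (1,0,2), (1,1,2), (1,2,0), (1,2,2), (2,0,0), (2,0,2), (2,1,2), (2,2,0), (2,2,2)}
[TSO] allowed = {(1,0,0), (1,0,2), (1,1,2), (1,2,0), (1,2,2), (2,0,0), (2,0,2), (2,1,2), (2,2,0), (2,2,2)}
[PSO] allowed = {(1,0,0), (1,0,2), (1,1,0), (1,1,2), (1,2,0), (1,2,2), (2,0,0), (2,0,2), (2,1,0), (2,1,2), (2,2,0), (2,2,2)}
target (2,1,0) ∈ {PSO}

SC:no TSO:no PSO:yes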